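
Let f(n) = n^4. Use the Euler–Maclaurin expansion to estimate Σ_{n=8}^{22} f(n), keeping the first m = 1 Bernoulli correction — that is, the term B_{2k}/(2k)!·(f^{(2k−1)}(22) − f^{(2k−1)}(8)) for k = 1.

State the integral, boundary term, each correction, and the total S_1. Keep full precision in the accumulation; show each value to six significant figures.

∫_8^22 x^4 dx evaluates to 1.02417e+06.
Endpoint term: (f(8) + f(22))/2 = (4096.00 + 234256)/2 = 119176.
So far: 1.14335e+06.
Correction k=1: B_{2}/2! · (f^{(1)}(22) − f^{(1)}(8)) = 1/12 · (42592.0 − 2048.00) = 3378.67.

S_1 ≈ 1.14673e+06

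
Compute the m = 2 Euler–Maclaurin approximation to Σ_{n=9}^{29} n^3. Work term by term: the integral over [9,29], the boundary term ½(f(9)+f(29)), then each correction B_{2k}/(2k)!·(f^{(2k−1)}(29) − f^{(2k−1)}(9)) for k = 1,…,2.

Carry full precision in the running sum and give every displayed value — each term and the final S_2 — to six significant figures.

S_2 ≈ 187929

Integral: ∫_9^29 x^3 dx = 175180.
Boundary: ½(f(9) + f(29)) = ½(729.000 + 24389.0) = 12559.0.
Running total after boundary: 187739.
Order-1 term: 1/12 · (2523.00 − 243.000) = 190.000.
Running total after k=1: 187929.
Order-2 term: −1/720 · (6.00000 − 6.00000) = 0.00000.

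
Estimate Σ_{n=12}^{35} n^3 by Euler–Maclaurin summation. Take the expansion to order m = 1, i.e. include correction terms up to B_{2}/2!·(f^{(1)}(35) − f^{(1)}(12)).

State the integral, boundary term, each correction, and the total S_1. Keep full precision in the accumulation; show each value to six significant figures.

S_1 ≈ 392544

∫_12^35 x^3 dx evaluates to 369972.
½[f(12) + f(35)] = ½[1728.00 + 42875.0] = 22301.5.
Integral + boundary = 392274.
Order-1 term: 1/12 · (3675.00 − 432.000) = 270.250.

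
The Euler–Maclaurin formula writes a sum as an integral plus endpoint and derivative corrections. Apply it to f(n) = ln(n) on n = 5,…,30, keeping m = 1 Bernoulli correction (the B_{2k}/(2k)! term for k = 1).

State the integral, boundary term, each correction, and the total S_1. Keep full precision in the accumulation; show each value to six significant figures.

The integral term ∫_5^30 ln(x) dx = 68.9887.
Endpoint term: (f(5) + f(30))/2 = (1.60944 + 3.40120)/2 = 2.50532.
Running total after boundary: 71.4940.
Order-1 term: 1/12 · (0.0333333 − 0.200000) = -0.0138889.

S_1 ≈ 71.4802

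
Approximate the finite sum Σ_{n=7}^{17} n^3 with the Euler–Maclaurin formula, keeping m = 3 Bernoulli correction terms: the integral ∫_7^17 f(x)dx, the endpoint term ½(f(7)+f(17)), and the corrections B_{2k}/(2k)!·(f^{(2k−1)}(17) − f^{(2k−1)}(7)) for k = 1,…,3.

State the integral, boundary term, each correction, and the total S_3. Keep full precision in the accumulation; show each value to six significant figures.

Integral: ∫_7^17 x^3 dx = 20280.0.
½[f(7) + f(17)] = ½[343.000 + 4913.00] = 2628.00.
So far: 22908.0.
Correction k=1: B_{2}/2! · (f^{(1)}(17) − f^{(1)}(7)) = 1/12 · (867.000 − 147.000) = 60.0000.
Running total after k=1: 22968.0.
Correction k=2: B_{4}/4! · (f^{(3)}(17) − f^{(3)}(7)) = −1/720 · (6.00000 − 6.00000) = 0.00000.
Running total after k=2: 22968.0.
Correction k=3: B_{6}/6! · (f^{(5)}(17) − f^{(5)}(7)) = 1/30240 · (0.00000 − 0.00000) = 0.00000.

S_3 ≈ 22968.0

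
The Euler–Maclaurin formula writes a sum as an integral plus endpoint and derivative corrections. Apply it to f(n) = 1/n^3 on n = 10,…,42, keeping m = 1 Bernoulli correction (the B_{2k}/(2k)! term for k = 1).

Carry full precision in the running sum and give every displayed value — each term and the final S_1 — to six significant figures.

The integral term ∫_10^42 1/x^3 dx = 0.00471655.
Boundary: ½(f(10) + f(42)) = ½(0.00100000 + 1.34975e-05) = 0.000506749.
Integral + boundary = 0.00522330.
k=1: B_{2}/(2)! × [f^{(1)}(42) − f^{(1)}(10)] = 1/12 × (-9.64104e-07 − (-0.000300000)) = 2.49197e-05.

S_1 ≈ 0.00524822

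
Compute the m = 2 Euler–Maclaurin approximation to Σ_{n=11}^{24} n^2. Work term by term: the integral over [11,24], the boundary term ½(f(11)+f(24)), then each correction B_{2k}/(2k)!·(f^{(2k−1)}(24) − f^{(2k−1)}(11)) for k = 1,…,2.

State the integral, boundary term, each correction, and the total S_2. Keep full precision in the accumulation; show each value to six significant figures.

∫_11^24 x^2 dx evaluates to 4164.33.
Boundary: ½(f(11) + f(24)) = ½(121.000 + 576.000) = 348.500.
Running total after boundary: 4512.83.
k=1: B_{2}/(2)! × [f^{(1)}(24) − f^{(1)}(11)] = 1/12 × (48.0000 − 22.0000) = 2.16667.
Running total after k=1: 4515.00.
k=2: B_{4}/(4)! × [f^{(3)}(24) − f^{(3)}(11)] = −1/720 × (0.00000 − 0.00000) = 0.00000.

S_2 ≈ 4515.00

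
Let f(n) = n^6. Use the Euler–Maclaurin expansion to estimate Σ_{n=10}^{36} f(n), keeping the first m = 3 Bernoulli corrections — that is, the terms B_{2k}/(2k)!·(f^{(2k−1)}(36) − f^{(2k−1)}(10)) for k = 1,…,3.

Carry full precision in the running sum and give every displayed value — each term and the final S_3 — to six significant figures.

S_3 ≈ 1.23125e+10

The integral term ∫_10^36 x^6 dx = 1.11935e+10.
½[f(10) + f(36)] = ½[1.00000e+06 + 2.17678e+09] = 1.08889e+09.
So far: 1.22823e+10.
Correction k=1: B_{2}/2! · (f^{(1)}(36) − f^{(1)}(10)) = 1/12 · (3.62797e+08 − 600000) = 3.01831e+07.
Partial sum through k=1: 1.23125e+10.
Correction k=2: B_{4}/4! · (f^{(3)}(36) − f^{(3)}(10)) = −1/720 · (5.59872e+06 − 120000) = -7609.33.
Partial sum through k=2: 1.23125e+10.
Correction k=3: B_{6}/6! · (f^{(5)}(36) − f^{(5)}(10)) = 1/30240 · (25920.0 − 7200.00) = 0.619048.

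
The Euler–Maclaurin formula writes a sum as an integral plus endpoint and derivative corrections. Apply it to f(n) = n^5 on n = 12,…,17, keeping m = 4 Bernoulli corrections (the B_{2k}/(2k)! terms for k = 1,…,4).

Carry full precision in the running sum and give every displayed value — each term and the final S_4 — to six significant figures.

S_4 ≈ 4.38576e+06

∫_12^17 x^5 dx evaluates to 3.52526e+06.
½[f(12) + f(17)] = ½[248832 + 1.41986e+06] = 834344.
Running total after boundary: 4.35961e+06.
Correction k=1: B_{2}/2! · (f^{(1)}(17) − f^{(1)}(12)) = 1/12 · (417605 − 103680) = 26160.4.
Running total after k=1: 4.38577e+06.
Correction k=2: B_{4}/4! · (f^{(3)}(17) − f^{(3)}(12)) = −1/720 · (17340.0 − 8640.00) = -12.0833.
Running total after k=2: 4.38576e+06.
Correction k=3: B_{6}/6! · (f^{(5)}(17) − f^{(5)}(12)) = 1/30240 · (120.000 − 120.000) = 0.00000.
Running total after k=3: 4.38576e+06.
Correction k=4: B_{8}/8! · (f^{(7)}(17) − f^{(7)}(12)) = −1/1209600 · (0.00000 − 0.00000) = 0.00000.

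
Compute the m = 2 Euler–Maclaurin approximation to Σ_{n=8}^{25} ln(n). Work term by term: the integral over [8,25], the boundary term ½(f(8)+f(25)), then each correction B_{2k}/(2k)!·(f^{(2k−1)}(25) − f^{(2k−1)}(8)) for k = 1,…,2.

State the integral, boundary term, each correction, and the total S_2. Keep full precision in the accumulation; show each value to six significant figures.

S_2 ≈ 49.4784

∫_8^25 ln(x) dx evaluates to 46.8364.
Boundary: ½(f(8) + f(25)) = ½(2.07944 + 3.21888) = 2.64916.
Running total after boundary: 49.4855.
Order-1 term: 1/12 · (0.0400000 − 0.125000) = -0.00708333.
Running total after k=1: 49.4784.
Order-2 term: −1/720 · (0.000128000 − 0.00390625) = 5.24757e-06.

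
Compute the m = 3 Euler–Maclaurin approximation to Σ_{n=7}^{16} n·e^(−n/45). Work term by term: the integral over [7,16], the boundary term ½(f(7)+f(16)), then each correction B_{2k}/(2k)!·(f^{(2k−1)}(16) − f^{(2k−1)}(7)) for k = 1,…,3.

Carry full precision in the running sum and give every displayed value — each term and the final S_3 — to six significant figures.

∫_7^16 x·e^(−x/45) dx evaluates to 79.2464.
Boundary: ½(f(7) + f(16)) = ½(5.99158 + 11.2125) = 8.60206.
Integral + boundary = 87.8484.
k=1: B_{2}/(2)! × [f^{(1)}(16) − f^{(1)}(7)] = 1/12 × (0.451616 − 0.722793) = -0.0225981.
Partial sum through k=1: 87.8258.
k=2: B_{4}/(4)! × [f^{(3)}(16) − f^{(3)}(7)] = −1/720 × (0.000915153 − 0.00120231) = 3.98826e-07.
Partial sum through k=2: 87.8258.
k=3: B_{6}/(6)! × [f^{(5)}(16) − f^{(5)}(7)] = 1/30240 × (7.93721e-07 − 1.01120e-06) = -7.19176e-12.

S_3 ≈ 87.8258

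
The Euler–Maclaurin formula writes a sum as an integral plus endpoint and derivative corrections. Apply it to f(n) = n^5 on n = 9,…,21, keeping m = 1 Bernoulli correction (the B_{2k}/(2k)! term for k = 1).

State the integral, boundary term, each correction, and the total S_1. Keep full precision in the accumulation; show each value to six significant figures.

The integral term ∫_9^21 x^5 dx = 1.42058e+07.
½[f(9) + f(21)] = ½[59049.0 + 4.08410e+06] = 2.07158e+06.
Running total after boundary: 1.62774e+07.
Correction k=1: B_{2}/2! · (f^{(1)}(21) − f^{(1)}(9)) = 1/12 · (972405 − 32805.0) = 78300.0.

S_1 ≈ 1.63557e+07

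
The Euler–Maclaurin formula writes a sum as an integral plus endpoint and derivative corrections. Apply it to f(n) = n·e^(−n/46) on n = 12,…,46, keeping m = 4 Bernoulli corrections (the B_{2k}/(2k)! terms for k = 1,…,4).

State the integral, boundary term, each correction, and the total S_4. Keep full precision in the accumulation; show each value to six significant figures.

S_4 ≈ 511.548

∫_12^46 x·e^(−x/46) dx evaluates to 498.512.
Boundary: ½(f(12) + f(46)) = ½(9.24458 + 16.9225) = 13.0835.
So far: 511.595.
Order-1 term: 1/12 · (0.00000 − 0.569412) = -0.0474510.
After k=1: 511.548.
Order-2 term: −1/720 · (0.000347712 − 0.000997247) = 9.02132e-07.
After k=2: 511.548.
Order-3 term: 1/30240 · (3.28650e-07 − 8.15405e-07) = -1.60964e-11.
After k=3: 511.548.
Order-4 term: −1/1209600 · (2.32975e-10 − 5.47977e-10) = 2.60418e-16.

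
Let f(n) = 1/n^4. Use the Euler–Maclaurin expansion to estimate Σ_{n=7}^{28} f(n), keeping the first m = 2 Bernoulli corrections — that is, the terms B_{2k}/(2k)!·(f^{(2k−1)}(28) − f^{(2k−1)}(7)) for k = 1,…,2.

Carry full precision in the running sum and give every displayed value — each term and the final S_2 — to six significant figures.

S_2 ≈ 0.00118530

Integral: ∫_7^28 1/x^4 dx = 0.000956633.
½[f(7) + f(28)] = ½[0.000416493 + 1.62693e-06] = 0.000209060.
So far: 0.00116569.
Correction k=1: B_{2}/2! · (f^{(1)}(28) − f^{(1)}(7)) = 1/12 · (-2.32418e-07 − (-0.000237996)) = 1.98136e-05.
After k=1: 0.00118551.
Correction k=2: B_{4}/4! · (f^{(3)}(28) − f^{(3)}(7)) = −1/720 · (-8.89355e-09 − (-0.000145712)) = -2.02365e-07.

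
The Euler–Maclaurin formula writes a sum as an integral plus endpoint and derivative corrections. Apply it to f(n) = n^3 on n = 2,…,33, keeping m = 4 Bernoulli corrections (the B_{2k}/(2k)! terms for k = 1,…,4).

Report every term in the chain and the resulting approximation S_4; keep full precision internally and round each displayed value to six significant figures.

The integral term ∫_2^33 x^3 dx = 296476.
½[f(2) + f(33)] = ½[8.00000 + 35937.0] = 17972.5.
So far: 314449.
k=1: B_{2}/(2)! × [f^{(1)}(33) − f^{(1)}(2)] = 1/12 × (3267.00 − 12.0000) = 271.250.
Partial sum through k=1: 314720.
k=2: B_{4}/(4)! × [f^{(3)}(33) − f^{(3)}(2)] = −1/720 × (6.00000 − 6.00000) = 0.00000.
Partial sum through k=2: 314720.
k=3: B_{6}/(6)! × [f^{(5)}(33) − f^{(5)}(2)] = 1/30240 × (0.00000 − 0.00000) = 0.00000.
Partial sum through k=3: 314720.
k=4: B_{8}/(8)! × [f^{(7)}(33) − f^{(7)}(2)] = −1/1209600 × (0.00000 − 0.00000) = 0.00000.

S_4 ≈ 314720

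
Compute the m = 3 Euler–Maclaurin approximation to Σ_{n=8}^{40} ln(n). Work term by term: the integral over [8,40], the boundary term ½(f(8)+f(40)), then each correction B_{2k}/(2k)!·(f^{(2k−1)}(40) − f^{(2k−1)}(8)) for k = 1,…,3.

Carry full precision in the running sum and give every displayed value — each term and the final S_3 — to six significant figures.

Integral: ∫_8^40 ln(x) dx = 98.9196.
Endpoint term: (f(8) + f(40))/2 = (2.07944 + 3.68888)/2 = 2.88416.
Integral + boundary = 101.804.
k=1: B_{2}/(2)! × [f^{(1)}(40) − f^{(1)}(8)] = 1/12 × (0.0250000 − 0.125000) = -0.00833333.
After k=1: 101.795.
k=2: B_{4}/(4)! × [f^{(3)}(40) − f^{(3)}(8)] = −1/720 × (3.12500e-05 − 0.00390625) = 5.38194e-06.
After k=2: 101.795.
k=3: B_{6}/(6)! × [f^{(5)}(40) − f^{(5)}(8)] = 1/30240 × (2.34375e-07 − 0.000732422) = -2.42125e-08.

S_3 ≈ 101.795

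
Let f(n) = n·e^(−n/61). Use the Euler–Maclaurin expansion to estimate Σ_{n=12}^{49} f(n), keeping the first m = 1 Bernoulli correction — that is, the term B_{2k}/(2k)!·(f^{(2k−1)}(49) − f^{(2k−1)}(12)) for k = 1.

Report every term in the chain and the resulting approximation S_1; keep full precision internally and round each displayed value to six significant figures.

∫_12^49 x·e^(−x/61) dx evaluates to 652.653.
Boundary: ½(f(12) + f(49)) = ½(9.85703 + 21.9451) = 15.9010.
Integral + boundary = 668.554.
Correction k=1: B_{2}/2! · (f^{(1)}(49) − f^{(1)}(12)) = 1/12 · (0.0881032 − 0.659829) = -0.0476438.

S_1 ≈ 668.506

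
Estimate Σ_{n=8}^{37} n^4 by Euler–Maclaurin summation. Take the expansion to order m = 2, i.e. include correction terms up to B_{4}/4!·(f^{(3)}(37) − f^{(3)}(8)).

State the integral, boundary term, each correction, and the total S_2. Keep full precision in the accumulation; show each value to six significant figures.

S_2 ≈ 1.48181e+07

∫_8^37 x^4 dx evaluates to 1.38622e+07.
Endpoint term: (f(8) + f(37))/2 = (4096.00 + 1.87416e+06)/2 = 939128.
So far: 1.48014e+07.
Order-1 term: 1/12 · (202612 − 2048.00) = 16713.7.
Running total after k=1: 1.48181e+07.
Order-2 term: −1/720 · (888.000 − 192.000) = -0.966667.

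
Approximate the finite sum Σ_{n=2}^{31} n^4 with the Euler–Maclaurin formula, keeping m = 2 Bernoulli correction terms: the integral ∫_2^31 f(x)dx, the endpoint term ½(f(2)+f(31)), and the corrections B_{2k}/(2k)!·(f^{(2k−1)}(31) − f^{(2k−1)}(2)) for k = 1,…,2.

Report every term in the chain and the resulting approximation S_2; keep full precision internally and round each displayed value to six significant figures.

∫_2^31 x^4 dx evaluates to 5.72582e+06.
½[f(2) + f(31)] = ½[16.0000 + 923521] = 461768.
So far: 6.18759e+06.
Order-1 term: 1/12 · (119164 − 32.0000) = 9927.67.
Partial sum through k=1: 6.19752e+06.
Order-2 term: −1/720 · (744.000 − 48.0000) = -0.966667.

S_2 ≈ 6.19752e+06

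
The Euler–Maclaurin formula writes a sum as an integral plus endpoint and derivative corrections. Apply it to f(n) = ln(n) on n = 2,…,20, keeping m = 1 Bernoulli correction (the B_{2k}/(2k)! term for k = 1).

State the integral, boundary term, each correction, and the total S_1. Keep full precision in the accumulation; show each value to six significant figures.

∫_2^20 ln(x) dx evaluates to 40.5284.
½[f(2) + f(20)] = ½[0.693147 + 2.99573] = 1.84444.
Running total after boundary: 42.3728.
Correction k=1: B_{2}/2! · (f^{(1)}(20) − f^{(1)}(2)) = 1/12 · (0.0500000 − 0.500000) = -0.0375000.

S_1 ≈ 42.3353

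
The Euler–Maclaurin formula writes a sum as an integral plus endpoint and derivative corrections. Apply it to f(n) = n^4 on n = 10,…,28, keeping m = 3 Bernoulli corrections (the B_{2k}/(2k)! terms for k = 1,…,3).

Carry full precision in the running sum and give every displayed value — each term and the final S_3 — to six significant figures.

The integral term ∫_10^28 x^4 dx = 3.42207e+06.
½[f(10) + f(28)] = ½[10000.0 + 614656] = 312328.
So far: 3.73440e+06.
k=1: B_{2}/(2)! × [f^{(1)}(28) − f^{(1)}(10)] = 1/12 × (87808.0 − 4000.00) = 6984.00.
Partial sum through k=1: 3.74139e+06.
k=2: B_{4}/(4)! × [f^{(3)}(28) − f^{(3)}(10)] = −1/720 × (672.000 − 240.000) = -0.600000.
Partial sum through k=2: 3.74138e+06.
k=3: B_{6}/(6)! × [f^{(5)}(28) − f^{(5)}(10)] = 1/30240 × (0.00000 − 0.00000) = 0.00000.

S_3 ≈ 3.74138e+06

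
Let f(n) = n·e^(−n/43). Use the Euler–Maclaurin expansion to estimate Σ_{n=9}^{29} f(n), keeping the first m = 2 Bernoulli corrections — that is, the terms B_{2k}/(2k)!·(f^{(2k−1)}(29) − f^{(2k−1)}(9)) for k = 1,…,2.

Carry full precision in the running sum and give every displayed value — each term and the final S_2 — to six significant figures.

The integral term ∫_9^29 x·e^(−x/43) dx = 236.466.
Boundary: ½(f(9) + f(29)) = ½(7.30035 + 14.7741) = 11.0372.
Integral + boundary = 247.504.
k=1: B_{2}/(2)! × [f^{(1)}(29) − f^{(1)}(9)] = 1/12 × (0.165868 − 0.641374) = -0.0396255.
After k=1: 247.464.
k=2: B_{4}/(4)! × [f^{(3)}(29) − f^{(3)}(9)] = −1/720 × (0.000640764 − 0.00122427) = 8.10424e-07.

S_2 ≈ 247.464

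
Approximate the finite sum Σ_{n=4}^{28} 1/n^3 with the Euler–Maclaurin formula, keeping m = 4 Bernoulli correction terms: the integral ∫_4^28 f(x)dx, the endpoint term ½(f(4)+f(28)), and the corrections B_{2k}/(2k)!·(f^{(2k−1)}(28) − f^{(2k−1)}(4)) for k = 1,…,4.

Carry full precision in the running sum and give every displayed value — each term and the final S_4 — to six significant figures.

S_4 ≈ 0.0394045

∫_4^28 1/x^3 dx evaluates to 0.0306122.
½[f(4) + f(28)] = ½[0.0156250 + 4.55539e-05] = 0.00783528.
So far: 0.0384475.
Order-1 term: 1/12 · (-4.88078e-06 − (-0.0117188)) = 0.000976156.
Running total after k=1: 0.0394237.
Order-2 term: −1/720 · (-1.24510e-07 − (-0.0146484)) = -2.03449e-05.
Running total after k=2: 0.0394033.
Order-3 term: 1/30240 · (-6.67016e-09 − (-0.0384521)) = 1.27157e-06.
Running total after k=3: 0.0394046.
Order-4 term: −1/1209600 · (-6.12566e-10 − (-0.173035)) = -1.43051e-07.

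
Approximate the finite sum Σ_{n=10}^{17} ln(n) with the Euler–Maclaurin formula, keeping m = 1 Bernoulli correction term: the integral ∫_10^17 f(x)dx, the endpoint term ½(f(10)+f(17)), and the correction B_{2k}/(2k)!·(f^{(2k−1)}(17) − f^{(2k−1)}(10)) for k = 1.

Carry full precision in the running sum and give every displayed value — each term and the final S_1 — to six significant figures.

The integral term ∫_10^17 ln(x) dx = 18.1388.
Boundary: ½(f(10) + f(17)) = ½(2.30259 + 2.83321) = 2.56790.
So far: 20.7067.
Order-1 term: 1/12 · (0.0588235 − 0.100000) = -0.00343137.

S_1 ≈ 20.7032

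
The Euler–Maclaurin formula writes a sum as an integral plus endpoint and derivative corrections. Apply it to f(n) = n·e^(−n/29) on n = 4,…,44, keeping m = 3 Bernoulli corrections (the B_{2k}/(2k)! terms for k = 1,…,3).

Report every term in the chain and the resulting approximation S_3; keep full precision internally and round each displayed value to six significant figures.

S_3 ≈ 375.902

The integral term ∫_4^44 x·e^(−x/29) dx = 369.407.
½[f(4) + f(44)] = ½[3.48464 + 9.64991] = 6.56727.
So far: 375.974.
k=1: B_{2}/(2)! × [f^{(1)}(44) − f^{(1)}(4)] = 1/12 × (-0.113439 − 0.750999) = -0.0720365.
Partial sum through k=1: 375.902.
k=2: B_{4}/(4)! × [f^{(3)}(44) − f^{(3)}(4)] = −1/720 × (0.000386674 − 0.00296470) = 3.58060e-06.
Partial sum through k=2: 375.902.
k=3: B_{6}/(6)! × [f^{(5)}(44) − f^{(5)}(4)] = 1/30240 × (1.07995e-06 − 5.98862e-06) = -1.62324e-10.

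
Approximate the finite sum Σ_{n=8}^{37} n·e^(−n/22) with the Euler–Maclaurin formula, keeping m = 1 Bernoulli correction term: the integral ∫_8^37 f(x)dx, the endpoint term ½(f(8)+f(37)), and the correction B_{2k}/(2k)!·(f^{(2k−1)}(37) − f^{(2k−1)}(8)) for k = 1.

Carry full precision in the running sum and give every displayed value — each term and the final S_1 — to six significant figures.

S_1 ≈ 223.496

The integral term ∫_8^37 x·e^(−x/22) dx = 217.321.
Boundary: ½(f(8) + f(37)) = ½(5.56115 + 6.88331) = 6.22223.
Integral + boundary = 223.543.
k=1: B_{2}/(2)! × [f^{(1)}(37) − f^{(1)}(8)] = 1/12 × (-0.126842 − 0.442364) = -0.0474339.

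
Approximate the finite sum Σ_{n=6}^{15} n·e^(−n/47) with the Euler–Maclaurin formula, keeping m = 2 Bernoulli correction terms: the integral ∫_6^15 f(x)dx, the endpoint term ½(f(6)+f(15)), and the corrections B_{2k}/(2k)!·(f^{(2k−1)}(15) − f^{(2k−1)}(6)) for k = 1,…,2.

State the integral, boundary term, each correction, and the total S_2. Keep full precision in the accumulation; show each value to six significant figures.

∫_6^15 x·e^(−x/47) dx evaluates to 74.6611.
Boundary: ½(f(6) + f(15)) = ½(5.28092 + 10.9015) = 8.09121.
Running total after boundary: 82.7523.
k=1: B_{2}/(2)! × [f^{(1)}(15) − f^{(1)}(6)] = 1/12 × (0.494820 − 0.767793) = -0.0227477.
After k=1: 82.7296.
k=2: B_{4}/(4)! × [f^{(3)}(15) − f^{(3)}(6)] = −1/720 × (0.000882008 − 0.00114445) = 3.64509e-07.

S_2 ≈ 82.7296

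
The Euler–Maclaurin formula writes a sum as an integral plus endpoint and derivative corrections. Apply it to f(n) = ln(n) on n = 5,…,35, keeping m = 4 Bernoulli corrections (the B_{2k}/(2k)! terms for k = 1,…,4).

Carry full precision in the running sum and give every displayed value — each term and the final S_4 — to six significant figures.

S_4 ≈ 88.9581

∫_5^35 ln(x) dx evaluates to 86.3900.
Boundary: ½(f(5) + f(35)) = ½(1.60944 + 3.55535) = 2.58239.
So far: 88.9724.
Correction k=1: B_{2}/2! · (f^{(1)}(35) − f^{(1)}(5)) = 1/12 · (0.0285714 − 0.200000) = -0.0142857.
After k=1: 88.9581.
Correction k=2: B_{4}/4! · (f^{(3)}(35) − f^{(3)}(5)) = −1/720 · (4.66472e-05 − 0.0160000) = 2.21574e-05.
After k=2: 88.9581.
Correction k=3: B_{6}/6! · (f^{(5)}(35) − f^{(5)}(5)) = 1/30240 · (4.56952e-07 − 0.00768000) = -2.53953e-07.
After k=3: 88.9581.
Correction k=4: B_{8}/8! · (f^{(7)}(35) − f^{(7)}(5)) = −1/1209600 · (1.11907e-08 − 0.00921600) = 7.61904e-09.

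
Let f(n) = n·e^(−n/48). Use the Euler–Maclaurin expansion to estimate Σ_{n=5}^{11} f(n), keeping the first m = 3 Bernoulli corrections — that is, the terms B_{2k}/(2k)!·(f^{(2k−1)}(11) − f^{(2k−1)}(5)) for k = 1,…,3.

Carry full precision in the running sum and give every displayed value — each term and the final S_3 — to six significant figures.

S_3 ≈ 46.9501

Integral: ∫_5^11 x·e^(−x/48) dx = 40.3400.
Boundary: ½(f(5) + f(11)) = ½(4.50538 + 8.74716) = 6.62627.
Integral + boundary = 46.9663.
Order-1 term: 1/12 · (0.612964 − 0.807213) = -0.0161875.
After k=1: 46.9501.
Order-2 term: −1/720 · (0.000956318 − 0.00113254) = 2.44748e-07.
After k=2: 46.9501.
Order-3 term: 1/30240 · (7.14667e-07 − 8.31041e-07) = -3.84837e-12.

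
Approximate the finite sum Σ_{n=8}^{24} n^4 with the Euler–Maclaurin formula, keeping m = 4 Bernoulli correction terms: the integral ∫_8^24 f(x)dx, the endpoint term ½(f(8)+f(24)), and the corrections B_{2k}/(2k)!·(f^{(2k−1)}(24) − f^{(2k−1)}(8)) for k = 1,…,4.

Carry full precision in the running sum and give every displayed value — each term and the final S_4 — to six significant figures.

S_4 ≈ 1.75834e+06

The integral term ∫_8^24 x^4 dx = 1.58597e+06.
Endpoint term: (f(8) + f(24))/2 = (4096.00 + 331776)/2 = 167936.
Integral + boundary = 1.75391e+06.
k=1: B_{2}/(2)! × [f^{(1)}(24) − f^{(1)}(8)] = 1/12 × (55296.0 − 2048.00) = 4437.33.
After k=1: 1.75834e+06.
k=2: B_{4}/(4)! × [f^{(3)}(24) − f^{(3)}(8)] = −1/720 × (576.000 − 192.000) = -0.533333.
After k=2: 1.75834e+06.
k=3: B_{6}/(6)! × [f^{(5)}(24) − f^{(5)}(8)] = 1/30240 × (0.00000 − 0.00000) = 0.00000.
After k=3: 1.75834e+06.
k=4: B_{8}/(8)! × [f^{(7)}(24) − f^{(7)}(8)] = −1/1209600 × (0.00000 − 0.00000) = 0.00000.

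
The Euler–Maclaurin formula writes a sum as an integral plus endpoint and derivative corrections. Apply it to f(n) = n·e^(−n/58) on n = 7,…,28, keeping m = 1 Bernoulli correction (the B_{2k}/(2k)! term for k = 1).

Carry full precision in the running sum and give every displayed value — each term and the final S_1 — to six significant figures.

∫_7^28 x·e^(−x/58) dx evaluates to 263.396.
½[f(7) + f(28)] = ½[6.20416 + 17.2782] = 11.7412.
Integral + boundary = 275.137.
Order-1 term: 1/12 · (0.319179 − 0.779341) = -0.0383468.

S_1 ≈ 275.099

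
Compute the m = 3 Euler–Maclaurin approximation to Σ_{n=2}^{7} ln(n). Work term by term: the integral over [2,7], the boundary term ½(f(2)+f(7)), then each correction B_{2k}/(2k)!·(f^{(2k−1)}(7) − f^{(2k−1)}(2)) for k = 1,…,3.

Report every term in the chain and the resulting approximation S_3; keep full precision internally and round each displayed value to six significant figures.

∫_2^7 ln(x) dx evaluates to 7.23508.
½[f(2) + f(7)] = ½[0.693147 + 1.94591] = 1.31953.
Integral + boundary = 8.55461.
Correction k=1: B_{2}/2! · (f^{(1)}(7) − f^{(1)}(2)) = 1/12 · (0.142857 − 0.500000) = -0.0297619.
After k=1: 8.52484.
Correction k=2: B_{4}/4! · (f^{(3)}(7) − f^{(3)}(2)) = −1/720 · (0.00583090 − 0.250000) = 0.000339124.
After k=2: 8.52518.
Correction k=3: B_{6}/6! · (f^{(5)}(7) − f^{(5)}(2)) = 1/30240 · (0.00142798 − 0.750000) = -2.47544e-05.

S_3 ≈ 8.52516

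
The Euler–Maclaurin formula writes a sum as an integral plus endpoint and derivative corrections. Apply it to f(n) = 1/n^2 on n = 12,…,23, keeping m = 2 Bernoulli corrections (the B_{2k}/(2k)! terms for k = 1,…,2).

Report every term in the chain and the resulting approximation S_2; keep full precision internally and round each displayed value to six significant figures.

Integral: ∫_12^23 1/x^2 dx = 0.0398551.
Boundary: ½(f(12) + f(23)) = ½(0.00694444 + 0.00189036) = 0.00441740.
Integral + boundary = 0.0442725.
k=1: B_{2}/(2)! × [f^{(1)}(23) − f^{(1)}(12)] = 1/12 × (-0.000164379 − (-0.00115741)) = 8.27524e-05.
Running total after k=1: 0.0443552.
k=2: B_{4}/(4)! × [f^{(3)}(23) − f^{(3)}(12)] = −1/720 × (-3.72883e-06 − (-9.64506e-05)) = -1.28780e-07.

S_2 ≈ 0.0443551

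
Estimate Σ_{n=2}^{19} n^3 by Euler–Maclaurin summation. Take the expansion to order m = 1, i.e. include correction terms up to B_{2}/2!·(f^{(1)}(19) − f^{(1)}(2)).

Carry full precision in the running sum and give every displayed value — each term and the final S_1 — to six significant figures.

S_1 ≈ 36099.0

∫_2^19 x^3 dx evaluates to 32576.2.
½[f(2) + f(19)] = ½[8.00000 + 6859.00] = 3433.50.
So far: 36009.8.
k=1: B_{2}/(2)! × [f^{(1)}(19) − f^{(1)}(2)] = 1/12 × (1083.00 − 12.0000) = 89.2500.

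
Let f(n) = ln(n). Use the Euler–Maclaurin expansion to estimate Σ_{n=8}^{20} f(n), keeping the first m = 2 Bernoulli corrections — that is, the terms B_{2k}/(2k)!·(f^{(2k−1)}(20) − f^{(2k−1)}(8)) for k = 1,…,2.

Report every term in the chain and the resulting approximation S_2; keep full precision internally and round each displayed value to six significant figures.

Integral: ∫_8^20 ln(x) dx = 31.2791.
½[f(8) + f(20)] = ½[2.07944 + 2.99573] = 2.53759.
Running total after boundary: 33.8167.
Correction k=1: B_{2}/2! · (f^{(1)}(20) − f^{(1)}(8)) = 1/12 · (0.0500000 − 0.125000) = -0.00625000.
Running total after k=1: 33.8105.
Correction k=2: B_{4}/4! · (f^{(3)}(20) − f^{(3)}(8)) = −1/720 · (0.000250000 − 0.00390625) = 5.07812e-06.

S_2 ≈ 33.8105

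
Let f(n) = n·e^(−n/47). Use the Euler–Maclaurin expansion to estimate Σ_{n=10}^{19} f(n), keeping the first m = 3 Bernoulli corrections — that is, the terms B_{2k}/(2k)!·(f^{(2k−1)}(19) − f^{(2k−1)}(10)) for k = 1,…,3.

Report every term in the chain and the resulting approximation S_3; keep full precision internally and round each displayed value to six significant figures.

The integral term ∫_10^19 x·e^(−x/47) dx = 95.0537.
Boundary: ½(f(10) + f(19)) = ½(8.08345 + 12.6820) = 10.3827.
Integral + boundary = 105.436.
Correction k=1: B_{2}/2! · (f^{(1)}(19) − f^{(1)}(10)) = 1/12 · (0.397644 − 0.636357) = -0.0198928.
Running total after k=1: 105.417.
Correction k=2: B_{4}/4! · (f^{(3)}(19) − f^{(3)}(10)) = −1/720 · (0.000784333 − 0.00101994) = 3.27232e-07.
Running total after k=2: 105.417.
Correction k=3: B_{6}/6! · (f^{(5)}(19) − f^{(5)}(10)) = 1/30240 · (6.28635e-07 − 7.93031e-07) = -5.43637e-12.

S_3 ≈ 105.417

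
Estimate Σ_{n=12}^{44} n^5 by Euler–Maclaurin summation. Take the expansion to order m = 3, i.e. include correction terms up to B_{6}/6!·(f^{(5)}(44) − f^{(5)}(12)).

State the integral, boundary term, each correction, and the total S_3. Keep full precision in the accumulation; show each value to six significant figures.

∫_12^44 x^5 dx evaluates to 1.20889e+09.
Boundary: ½(f(12) + f(44)) = ½(248832 + 1.64916e+08) = 8.25825e+07.
So far: 1.29147e+09.
k=1: B_{2}/(2)! × [f^{(1)}(44) − f^{(1)}(12)] = 1/12 × (1.87405e+07 − 103680) = 1.55307e+06.
After k=1: 1.29302e+09.
k=2: B_{4}/(4)! × [f^{(3)}(44) − f^{(3)}(12)] = −1/720 × (116160 − 8640.00) = -149.333.
After k=2: 1.29302e+09.
k=3: B_{6}/(6)! × [f^{(5)}(44) − f^{(5)}(12)] = 1/30240 × (120.000 − 120.000) = 0.00000.

S_3 ≈ 1.29302e+09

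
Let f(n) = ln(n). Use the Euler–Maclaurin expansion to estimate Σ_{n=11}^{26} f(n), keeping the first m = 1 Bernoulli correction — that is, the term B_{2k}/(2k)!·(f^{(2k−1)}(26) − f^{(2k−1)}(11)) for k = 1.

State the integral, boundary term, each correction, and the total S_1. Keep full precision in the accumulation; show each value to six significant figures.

The integral term ∫_11^26 ln(x) dx = 43.3337.
Endpoint term: (f(11) + f(26))/2 = (2.39790 + 3.25810)/2 = 2.82800.
Integral + boundary = 46.1617.
k=1: B_{2}/(2)! × [f^{(1)}(26) − f^{(1)}(11)] = 1/12 × (0.0384615 − 0.0909091) = -0.00437063.

S_1 ≈ 46.1573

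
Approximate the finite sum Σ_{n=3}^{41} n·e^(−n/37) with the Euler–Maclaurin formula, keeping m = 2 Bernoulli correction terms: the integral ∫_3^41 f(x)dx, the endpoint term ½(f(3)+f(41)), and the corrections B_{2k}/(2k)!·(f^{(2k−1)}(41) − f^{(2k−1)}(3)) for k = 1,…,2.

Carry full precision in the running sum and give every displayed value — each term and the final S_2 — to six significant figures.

The integral term ∫_3^41 x·e^(−x/37) dx = 411.828.
Boundary: ½(f(3) + f(41)) = ½(2.76636 + 13.5375) = 8.15193.
So far: 419.980.
k=1: B_{2}/(2)! × [f^{(1)}(41) − f^{(1)}(3)] = 1/12 × (-0.0356955 − 0.847353) = -0.0735873.
Partial sum through k=1: 419.906.
k=2: B_{4}/(4)! × [f^{(3)}(41) − f^{(3)}(3)] = −1/720 × (0.000456297 − 0.00196610) = 2.09695e-06.

S_2 ≈ 419.906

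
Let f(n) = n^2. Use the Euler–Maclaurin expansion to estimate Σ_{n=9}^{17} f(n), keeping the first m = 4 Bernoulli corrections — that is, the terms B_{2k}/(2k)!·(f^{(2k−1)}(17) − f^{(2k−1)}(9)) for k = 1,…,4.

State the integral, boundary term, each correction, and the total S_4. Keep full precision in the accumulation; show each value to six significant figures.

S_4 ≈ 1581.00

The integral term ∫_9^17 x^2 dx = 1394.67.
½[f(9) + f(17)] = ½[81.0000 + 289.000] = 185.000.
Running total after boundary: 1579.67.
Order-1 term: 1/12 · (34.0000 − 18.0000) = 1.33333.
Partial sum through k=1: 1581.00.
Order-2 term: −1/720 · (0.00000 − 0.00000) = 0.00000.
Partial sum through k=2: 1581.00.
Order-3 term: 1/30240 · (0.00000 − 0.00000) = 0.00000.
Partial sum through k=3: 1581.00.
Order-4 term: −1/1209600 · (0.00000 − 0.00000) = 0.00000.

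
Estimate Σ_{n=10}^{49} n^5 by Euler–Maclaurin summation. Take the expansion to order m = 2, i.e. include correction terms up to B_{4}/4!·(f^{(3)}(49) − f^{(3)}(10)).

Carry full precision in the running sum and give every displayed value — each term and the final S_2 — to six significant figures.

S_2 ≈ 2.45040e+09

The integral term ∫_10^49 x^5 dx = 2.30671e+09.
Boundary: ½(f(10) + f(49)) = ½(100000 + 2.82475e+08) = 1.41288e+08.
So far: 2.44800e+09.
Order-1 term: 1/12 · (2.88240e+07 − 50000.0) = 2.39783e+06.
Partial sum through k=1: 2.45040e+09.
Order-2 term: −1/720 · (144060 − 6000.00) = -191.750.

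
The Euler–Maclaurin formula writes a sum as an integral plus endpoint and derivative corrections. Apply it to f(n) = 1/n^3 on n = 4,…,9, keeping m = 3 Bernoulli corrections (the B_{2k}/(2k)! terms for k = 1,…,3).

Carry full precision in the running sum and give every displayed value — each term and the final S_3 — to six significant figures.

Integral: ∫_4^9 1/x^3 dx = 0.0250772.
Boundary: ½(f(4) + f(9)) = ½(0.0156250 + 0.00137174) = 0.00849837.
Running total after boundary: 0.0335755.
k=1: B_{2}/(2)! × [f^{(1)}(9) − f^{(1)}(4)] = 1/12 × (-0.000457247 − (-0.0117188)) = 0.000938459.
Partial sum through k=1: 0.0345140.
k=2: B_{4}/(4)! × [f^{(3)}(9) − f^{(3)}(4)] = −1/720 × (-0.000112901 − (-0.0146484)) = -2.01882e-05.
Partial sum through k=2: 0.0344938.
k=3: B_{6}/(6)! × [f^{(5)}(9) − f^{(5)}(4)] = 1/30240 × (-5.85410e-05 − (-0.0384521)) = 1.26963e-06.

S_3 ≈ 0.0344951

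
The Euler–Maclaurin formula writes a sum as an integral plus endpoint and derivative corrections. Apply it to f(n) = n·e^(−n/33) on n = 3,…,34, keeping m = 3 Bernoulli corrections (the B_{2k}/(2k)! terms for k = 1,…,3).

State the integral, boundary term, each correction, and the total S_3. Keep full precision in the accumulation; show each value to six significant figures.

S_3 ≈ 303.027

∫_3^34 x·e^(−x/33) dx evaluates to 295.660.
Boundary: ½(f(3) + f(34)) = ½(2.73930 + 12.1346) = 7.43693.
Running total after boundary: 303.097.
Correction k=1: B_{2}/2! · (f^{(1)}(34) − f^{(1)}(3)) = 1/12 · (-0.0108151 − 0.830092) = -0.0700756.
After k=1: 303.027.
Correction k=2: B_{4}/4! · (f^{(3)}(34) − f^{(3)}(3)) = −1/720 · (0.000645530 − 0.00243920) = 2.49121e-06.
After k=2: 303.027.
Correction k=3: B_{6}/6! · (f^{(5)}(34) − f^{(5)}(3)) = 1/30240 · (1.19467e-06 − 3.77976e-06) = -8.54858e-11.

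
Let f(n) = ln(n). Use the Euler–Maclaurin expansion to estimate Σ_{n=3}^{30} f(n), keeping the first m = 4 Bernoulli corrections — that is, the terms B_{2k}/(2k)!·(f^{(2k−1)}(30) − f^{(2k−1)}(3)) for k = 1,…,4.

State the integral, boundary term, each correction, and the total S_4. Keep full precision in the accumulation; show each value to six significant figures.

S_4 ≈ 73.9651

Integral: ∫_3^30 ln(x) dx = 71.7401.
½[f(3) + f(30)] = ½[1.09861 + 3.40120] = 2.24990.
Running total after boundary: 73.9900.
Order-1 term: 1/12 · (0.0333333 − 0.333333) = -0.0250000.
Partial sum through k=1: 73.9650.
Order-2 term: −1/720 · (7.40741e-05 − 0.0740741) = 0.000102778.
Partial sum through k=2: 73.9651.
Order-3 term: 1/30240 · (9.87654e-07 − 0.0987654) = -3.26602e-06.
Partial sum through k=3: 73.9651.
Order-4 term: −1/1209600 · (3.29218e-08 − 0.329218) = 2.72171e-07.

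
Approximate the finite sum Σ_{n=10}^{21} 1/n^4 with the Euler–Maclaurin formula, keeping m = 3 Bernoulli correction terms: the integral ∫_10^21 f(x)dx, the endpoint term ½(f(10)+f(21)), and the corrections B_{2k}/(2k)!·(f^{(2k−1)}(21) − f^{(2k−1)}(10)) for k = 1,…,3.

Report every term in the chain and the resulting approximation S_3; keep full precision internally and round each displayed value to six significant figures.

S_3 ≈ 0.000353146

∫_10^21 1/x^4 dx evaluates to 0.000297340.
Endpoint term: (f(10) + f(21))/2 = (0.000100000 + 5.14189e-06)/2 = 5.25709e-05.
Integral + boundary = 0.000349911.
k=1: B_{2}/(2)! × [f^{(1)}(21) − f^{(1)}(10)] = 1/12 × (-9.79408e-07 − (-4.00000e-05)) = 3.25172e-06.
Running total after k=1: 0.000353163.
k=2: B_{4}/(4)! × [f^{(3)}(21) − f^{(3)}(10)] = −1/720 × (-6.66264e-08 − (-1.20000e-05)) = -1.65741e-08.
Running total after k=2: 0.000353146.
k=3: B_{6}/(6)! × [f^{(5)}(21) − f^{(5)}(10)] = 1/30240 × (-8.46049e-09 − (-6.72000e-06)) = 2.21942e-10.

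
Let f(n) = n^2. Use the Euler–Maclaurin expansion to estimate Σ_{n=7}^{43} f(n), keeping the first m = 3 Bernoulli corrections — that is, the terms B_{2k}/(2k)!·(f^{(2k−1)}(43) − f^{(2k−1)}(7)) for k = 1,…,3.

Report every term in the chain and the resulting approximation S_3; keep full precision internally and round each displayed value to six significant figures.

∫_7^43 x^2 dx evaluates to 26388.0.
Boundary: ½(f(7) + f(43)) = ½(49.0000 + 1849.00) = 949.000.
Running total after boundary: 27337.0.
Correction k=1: B_{2}/2! · (f^{(1)}(43) − f^{(1)}(7)) = 1/12 · (86.0000 − 14.0000) = 6.00000.
Partial sum through k=1: 27343.0.
Correction k=2: B_{4}/4! · (f^{(3)}(43) − f^{(3)}(7)) = −1/720 · (0.00000 − 0.00000) = 0.00000.
Partial sum through k=2: 27343.0.
Correction k=3: B_{6}/6! · (f^{(5)}(43) − f^{(5)}(7)) = 1/30240 · (0.00000 − 0.00000) = 0.00000.

S_3 ≈ 27343.0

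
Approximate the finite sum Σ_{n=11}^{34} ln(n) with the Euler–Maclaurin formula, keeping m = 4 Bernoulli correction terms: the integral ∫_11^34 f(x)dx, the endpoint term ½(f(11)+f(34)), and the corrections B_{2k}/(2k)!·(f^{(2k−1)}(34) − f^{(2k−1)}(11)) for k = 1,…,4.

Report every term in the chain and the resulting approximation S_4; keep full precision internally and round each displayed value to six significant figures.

S_4 ≈ 73.4764

Integral: ∫_11^34 ln(x) dx = 70.5194.
Boundary: ½(f(11) + f(34)) = ½(2.39790 + 3.52636) = 2.96213.
Integral + boundary = 73.4815.
Correction k=1: B_{2}/2! · (f^{(1)}(34) − f^{(1)}(11)) = 1/12 · (0.0294118 − 0.0909091) = -0.00512478.
Partial sum through k=1: 73.4764.
Correction k=2: B_{4}/4! · (f^{(3)}(34) − f^{(3)}(11)) = −1/720 · (5.08854e-05 − 0.00150263) = 2.01631e-06.
Partial sum through k=2: 73.4764.
Correction k=3: B_{6}/6! · (f^{(5)}(34) − f^{(5)}(11)) = 1/30240 · (5.28222e-07 − 0.000149021) = -4.91048e-09.
Partial sum through k=3: 73.4764.
Correction k=4: B_{8}/8! · (f^{(7)}(34) − f^{(7)}(11)) = −1/1209600 · (1.37082e-08 − 3.69474e-05) = 3.05338e-11.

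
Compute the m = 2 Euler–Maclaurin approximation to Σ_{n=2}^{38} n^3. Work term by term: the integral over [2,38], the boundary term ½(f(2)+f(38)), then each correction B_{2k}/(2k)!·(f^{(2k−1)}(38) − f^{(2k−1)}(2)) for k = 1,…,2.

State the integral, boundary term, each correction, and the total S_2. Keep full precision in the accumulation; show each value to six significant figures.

Integral: ∫_2^38 x^3 dx = 521280.
Endpoint term: (f(2) + f(38))/2 = (8.00000 + 54872.0)/2 = 27440.0.
Integral + boundary = 548720.
Correction k=1: B_{2}/2! · (f^{(1)}(38) − f^{(1)}(2)) = 1/12 · (4332.00 − 12.0000) = 360.000.
Running total after k=1: 549080.
Correction k=2: B_{4}/4! · (f^{(3)}(38) − f^{(3)}(2)) = −1/720 · (6.00000 − 6.00000) = 0.00000.

S_2 ≈ 549080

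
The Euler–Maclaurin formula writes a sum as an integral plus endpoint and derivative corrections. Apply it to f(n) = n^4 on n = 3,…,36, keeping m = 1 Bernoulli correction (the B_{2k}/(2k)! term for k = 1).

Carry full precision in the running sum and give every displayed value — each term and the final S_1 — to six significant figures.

S_1 ≈ 1.29486e+07

The integral term ∫_3^36 x^4 dx = 1.20932e+07.
Endpoint term: (f(3) + f(36))/2 = (81.0000 + 1.67962e+06)/2 = 839848.
Integral + boundary = 1.29330e+07.
Correction k=1: B_{2}/2! · (f^{(1)}(36) − f^{(1)}(3)) = 1/12 · (186624 − 108.000) = 15543.0.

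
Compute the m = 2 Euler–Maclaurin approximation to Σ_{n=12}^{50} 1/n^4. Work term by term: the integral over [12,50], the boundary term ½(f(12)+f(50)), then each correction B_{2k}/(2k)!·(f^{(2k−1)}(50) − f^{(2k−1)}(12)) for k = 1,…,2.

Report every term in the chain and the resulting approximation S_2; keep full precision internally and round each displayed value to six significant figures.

S_2 ≈ 0.000215761

The integral term ∫_12^50 1/x^4 dx = 0.000190235.
Endpoint term: (f(12) + f(50))/2 = (4.82253e-05 + 1.60000e-07)/2 = 2.41927e-05.
Integral + boundary = 0.000214427.
Order-1 term: 1/12 · (-1.28000e-08 − (-1.60751e-05)) = 1.33853e-06.
Running total after k=1: 0.000215766.
Order-2 term: −1/720 · (-1.53600e-10 − (-3.34898e-06)) = -4.65115e-09.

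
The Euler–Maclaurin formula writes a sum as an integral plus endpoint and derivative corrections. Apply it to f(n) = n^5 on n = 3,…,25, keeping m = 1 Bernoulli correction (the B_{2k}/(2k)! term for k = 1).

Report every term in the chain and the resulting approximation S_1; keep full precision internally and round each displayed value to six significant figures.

Integral: ∫_3^25 x^5 dx = 4.06900e+07.
Endpoint term: (f(3) + f(25))/2 = (243.000 + 9.76562e+06)/2 = 4.88293e+06.
So far: 4.55729e+07.
Order-1 term: 1/12 · (1.95312e+06 − 405.000) = 162727.

S_1 ≈ 4.57356e+07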